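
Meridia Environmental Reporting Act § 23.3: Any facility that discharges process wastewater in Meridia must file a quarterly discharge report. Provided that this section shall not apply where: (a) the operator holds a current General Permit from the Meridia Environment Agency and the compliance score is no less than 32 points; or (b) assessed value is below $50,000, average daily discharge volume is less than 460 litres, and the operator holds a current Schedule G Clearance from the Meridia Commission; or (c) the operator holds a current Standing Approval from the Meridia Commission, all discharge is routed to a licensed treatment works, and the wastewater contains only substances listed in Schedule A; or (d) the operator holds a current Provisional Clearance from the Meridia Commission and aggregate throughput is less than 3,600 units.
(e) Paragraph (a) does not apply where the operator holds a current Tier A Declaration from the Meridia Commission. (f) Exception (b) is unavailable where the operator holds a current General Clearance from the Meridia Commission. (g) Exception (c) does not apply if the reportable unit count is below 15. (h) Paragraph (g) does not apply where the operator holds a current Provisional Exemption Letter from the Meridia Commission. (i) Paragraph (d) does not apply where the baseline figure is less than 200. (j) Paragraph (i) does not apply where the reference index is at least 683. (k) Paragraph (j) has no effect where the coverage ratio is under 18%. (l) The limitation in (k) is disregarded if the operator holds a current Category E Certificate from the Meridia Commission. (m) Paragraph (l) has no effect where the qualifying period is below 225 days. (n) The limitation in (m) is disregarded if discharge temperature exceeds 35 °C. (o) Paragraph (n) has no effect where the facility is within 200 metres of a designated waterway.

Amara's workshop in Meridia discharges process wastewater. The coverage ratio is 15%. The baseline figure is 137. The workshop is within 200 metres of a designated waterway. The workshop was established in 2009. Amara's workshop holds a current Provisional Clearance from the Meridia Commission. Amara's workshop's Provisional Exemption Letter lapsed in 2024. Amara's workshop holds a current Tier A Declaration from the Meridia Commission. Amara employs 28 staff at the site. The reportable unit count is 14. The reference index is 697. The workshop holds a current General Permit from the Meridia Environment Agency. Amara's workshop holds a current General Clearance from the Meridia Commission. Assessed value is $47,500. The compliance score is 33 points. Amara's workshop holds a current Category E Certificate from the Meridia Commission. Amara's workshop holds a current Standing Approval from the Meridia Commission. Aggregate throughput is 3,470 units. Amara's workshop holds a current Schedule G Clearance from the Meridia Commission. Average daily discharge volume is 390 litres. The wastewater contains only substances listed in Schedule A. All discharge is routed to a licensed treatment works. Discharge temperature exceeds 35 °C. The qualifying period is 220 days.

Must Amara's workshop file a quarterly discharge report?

Yes — Amara's workshop must file a quarterly discharge report.

Exception (a) is satisfied on its face — a current General Permit is held; the compliance score is 33 points, meeting the 32 points threshold. But applying paragraph (e): (e) is triggered — a current Tier A Declaration is held. Exception (a) does not apply.
All of (b)'s requirements are met (assessed value is $47,500, below the $50,000 limit; average daily discharge volume is 390 litres, less than the 460 litres limit; a current Schedule G Clearance is held). Turning to paragraph (f): (f) operates against (b): a current General Clearance is held. (b) is therefore removed.
Exception (c): a current Standing Approval is held; discharge is routed to a licensed treatment works; the wastewater is Schedule-A-only — every condition holds. However, paragraphs (g)–(h) must be considered: (g) is engaged — the reportable unit count is 14, below the 15 limit. (h) is not engaged (there is no Provisional Exemption Letter in force), so (g) stands. Exception (c) does not apply.
Exception (d)'s conditions are all satisfied: a current Provisional Clearance is held; aggregate throughput is 3,470 units, less than the 3,600 units limit. Turning to paragraphs (i)–(o): (i) is engaged — the baseline figure is 137, less than the 200 limit. (j) would limit (i) — the reference index is 697, meeting the 683 threshold — but (k) sets (j) aside: (k) is triggered — the coverage ratio is 15%, under the 18% limit. (l) is triggered (a current Category E Certificate is held), but is displaced by (m): (m) is engaged — the qualifying period is 220 days, below the 225 days limit. (n) would limit (m) — discharge temperature exceeds 35 °C — but (o) sets (n) aside: (o) operates against (n): the workshop is within 200 m of a designated waterway. (d) is therefore removed.
None of the exceptions is available; § 23.3 applies in full.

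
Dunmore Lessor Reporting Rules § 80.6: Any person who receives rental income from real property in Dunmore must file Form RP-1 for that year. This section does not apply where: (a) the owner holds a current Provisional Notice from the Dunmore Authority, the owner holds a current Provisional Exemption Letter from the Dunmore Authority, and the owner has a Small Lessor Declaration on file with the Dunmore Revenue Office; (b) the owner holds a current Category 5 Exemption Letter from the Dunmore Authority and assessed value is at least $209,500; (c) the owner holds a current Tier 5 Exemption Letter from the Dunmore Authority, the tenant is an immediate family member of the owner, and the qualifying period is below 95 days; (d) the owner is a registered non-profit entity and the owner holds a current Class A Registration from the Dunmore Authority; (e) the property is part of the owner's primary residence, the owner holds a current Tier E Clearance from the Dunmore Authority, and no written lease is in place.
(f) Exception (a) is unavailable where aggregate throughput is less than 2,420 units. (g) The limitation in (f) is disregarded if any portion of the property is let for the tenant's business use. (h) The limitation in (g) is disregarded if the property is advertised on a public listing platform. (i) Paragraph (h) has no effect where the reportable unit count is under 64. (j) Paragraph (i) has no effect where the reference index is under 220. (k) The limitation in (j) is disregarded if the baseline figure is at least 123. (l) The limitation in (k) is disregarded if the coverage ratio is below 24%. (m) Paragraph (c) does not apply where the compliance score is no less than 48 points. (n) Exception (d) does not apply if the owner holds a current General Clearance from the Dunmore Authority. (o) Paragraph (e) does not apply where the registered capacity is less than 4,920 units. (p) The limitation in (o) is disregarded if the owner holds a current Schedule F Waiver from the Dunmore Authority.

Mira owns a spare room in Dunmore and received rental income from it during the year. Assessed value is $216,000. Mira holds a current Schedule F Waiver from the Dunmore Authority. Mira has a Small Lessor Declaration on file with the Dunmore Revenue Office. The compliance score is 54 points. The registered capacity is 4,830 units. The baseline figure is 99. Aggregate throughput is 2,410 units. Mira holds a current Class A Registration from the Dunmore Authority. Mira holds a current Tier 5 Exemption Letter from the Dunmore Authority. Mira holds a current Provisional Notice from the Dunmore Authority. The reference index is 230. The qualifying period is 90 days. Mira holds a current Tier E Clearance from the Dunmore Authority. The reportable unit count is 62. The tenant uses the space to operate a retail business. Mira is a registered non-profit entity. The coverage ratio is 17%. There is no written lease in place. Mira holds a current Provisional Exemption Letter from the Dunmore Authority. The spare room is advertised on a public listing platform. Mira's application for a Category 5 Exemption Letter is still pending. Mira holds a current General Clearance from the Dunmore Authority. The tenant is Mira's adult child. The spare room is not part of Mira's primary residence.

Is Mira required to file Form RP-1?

No — exception (a) applies; Mira is not required to file Form RP-1.

Exception (a)'s conditions are all satisfied: a current Provisional Notice is held; a current Provisional Exemption Letter is held; a Small Lessor Declaration is on file. Considering the limiting provisions: (f) would limit (a) — aggregate throughput is 2,410 units, less than the 2,420 units limit — but (g) sets (f) aside: (g) is triggered — the space is let for business use. (h) would limit (g) — the property is publicly advertised — but (i) sets (h) aside: (i) operates against (h): the reportable unit count is 62, under the 64 limit. (j), which would lift (i), is not engaged — the reference index is 230, not under 220. (a) remains available.
Exception (b) requires that the owner holds a current Category 5 Exemption Letter from the Dunmore Authority; but there is no Category 5 Exemption Letter in force, so (b) is unavailable.
Exception (c)'s conditions are all satisfied: a current Tier 5 Exemption Letter is held; the tenant is an immediate family member; the qualifying period is 90 days, below the 95 days limit. However, paragraph (m) must be considered: (m) operates against (c): the compliance score is 54 points, meeting the 48 points threshold. So (c) is unavailable.
Exception (d): Mira is a registered non-profit; a current Class A Registration is held — every condition holds. Turning to paragraph (n): (n) is engaged — a current General Clearance is held. So (d) is unavailable.
Exception (e) fails — the spare room is not part of the primary residence.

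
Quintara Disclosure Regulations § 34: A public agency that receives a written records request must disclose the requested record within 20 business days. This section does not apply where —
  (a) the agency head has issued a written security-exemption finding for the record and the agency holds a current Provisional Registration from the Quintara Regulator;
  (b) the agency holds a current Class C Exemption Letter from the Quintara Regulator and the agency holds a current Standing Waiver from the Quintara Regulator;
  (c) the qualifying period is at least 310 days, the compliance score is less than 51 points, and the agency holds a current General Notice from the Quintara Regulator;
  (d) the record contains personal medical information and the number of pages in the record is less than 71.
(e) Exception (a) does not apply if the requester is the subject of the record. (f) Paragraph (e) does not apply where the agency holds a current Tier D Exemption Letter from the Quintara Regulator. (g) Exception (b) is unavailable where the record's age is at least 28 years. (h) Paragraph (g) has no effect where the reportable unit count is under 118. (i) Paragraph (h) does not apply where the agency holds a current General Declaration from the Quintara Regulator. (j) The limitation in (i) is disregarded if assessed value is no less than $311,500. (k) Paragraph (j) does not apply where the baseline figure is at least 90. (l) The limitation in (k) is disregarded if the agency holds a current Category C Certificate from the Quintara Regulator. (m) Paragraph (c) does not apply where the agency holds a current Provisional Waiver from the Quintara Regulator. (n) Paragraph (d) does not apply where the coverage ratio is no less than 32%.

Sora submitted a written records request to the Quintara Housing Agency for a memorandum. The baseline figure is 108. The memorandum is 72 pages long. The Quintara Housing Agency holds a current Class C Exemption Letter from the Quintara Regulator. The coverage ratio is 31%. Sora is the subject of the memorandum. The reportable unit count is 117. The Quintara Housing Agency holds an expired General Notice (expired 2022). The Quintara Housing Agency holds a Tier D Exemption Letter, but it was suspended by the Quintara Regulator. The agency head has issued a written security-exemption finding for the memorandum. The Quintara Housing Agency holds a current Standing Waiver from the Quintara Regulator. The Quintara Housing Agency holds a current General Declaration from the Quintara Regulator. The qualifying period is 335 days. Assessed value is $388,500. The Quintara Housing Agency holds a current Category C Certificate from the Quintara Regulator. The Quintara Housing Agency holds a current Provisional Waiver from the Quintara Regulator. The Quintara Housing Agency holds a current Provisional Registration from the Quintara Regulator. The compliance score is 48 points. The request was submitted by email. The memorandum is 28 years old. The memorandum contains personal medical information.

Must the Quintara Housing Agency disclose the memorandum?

No — exception (b) applies; the Quintara Housing Agency is not required to disclose the memorandum.

All of (a)'s requirements are met (a written security-exemption finding has been issued; a current Provisional Registration is held). But: (e) operates against (a): Sora is the subject of the memorandum. (f) is inapplicable (no current Tier D Exemption Letter is held), so (e) stands. So (a) is unavailable.
Exception (b)'s conditions are all satisfied: a current Class C Exemption Letter is held; a current Standing Waiver is held. Under paragraphs (g)–(l): (g) is engaged (the record's age is 28 years, meeting the 28 years threshold), but is itself disapplied by (h): (h) operates against (g): the reportable unit count is 117, under the 118 limit. (i) would limit (h) — a current General Declaration is held — but (j) sets (i) aside: (j) operates against (i): assessed value is $388,500, meeting the $311,500 threshold. (k) is engaged (the baseline figure is 108, meeting the 90 threshold), but yields to (l): (l) operates against (k): a current Category C Certificate is held. Exception (b) stands.
Exception (c) does not apply: there is no General Notice in force.
Exception (d) requires that the number of pages in the record is less than 71; but the number of pages in the record is 72, not less than 71, so (d) is unavailable.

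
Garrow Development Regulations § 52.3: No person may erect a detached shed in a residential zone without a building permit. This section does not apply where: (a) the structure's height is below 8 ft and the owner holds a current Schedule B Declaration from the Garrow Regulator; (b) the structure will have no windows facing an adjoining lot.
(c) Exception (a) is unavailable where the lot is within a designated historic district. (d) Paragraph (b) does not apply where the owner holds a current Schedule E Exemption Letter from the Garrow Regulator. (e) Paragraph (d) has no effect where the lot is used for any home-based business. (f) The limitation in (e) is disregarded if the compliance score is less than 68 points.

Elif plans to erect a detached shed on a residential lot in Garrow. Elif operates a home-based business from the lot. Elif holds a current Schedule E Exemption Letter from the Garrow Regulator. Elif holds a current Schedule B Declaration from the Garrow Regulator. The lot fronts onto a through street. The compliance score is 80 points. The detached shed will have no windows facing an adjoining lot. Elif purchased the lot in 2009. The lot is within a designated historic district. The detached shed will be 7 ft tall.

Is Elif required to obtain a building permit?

No — exception (b) applies; Elif does not need a building permit.

Exception (a): the structure's height is 7 ft, below the 8 ft limit; a current Schedule B Declaration is held — every condition holds. However, paragraph (c) must be considered: (c) operates against (a): the lot is in a historic district. So (a) is unavailable.
All of (b)'s requirements are met (no windows face an adjoining lot). Under paragraphs (d)–(f): (d) would limit (b) — a current Schedule E Exemption Letter is held — but (e) sets (d) aside: (e) operates — a home-based business operates on the lot. (f), which would lift (e), does not operate here — the compliance score is 80 points, not less than 68 points. Exception (b) stands.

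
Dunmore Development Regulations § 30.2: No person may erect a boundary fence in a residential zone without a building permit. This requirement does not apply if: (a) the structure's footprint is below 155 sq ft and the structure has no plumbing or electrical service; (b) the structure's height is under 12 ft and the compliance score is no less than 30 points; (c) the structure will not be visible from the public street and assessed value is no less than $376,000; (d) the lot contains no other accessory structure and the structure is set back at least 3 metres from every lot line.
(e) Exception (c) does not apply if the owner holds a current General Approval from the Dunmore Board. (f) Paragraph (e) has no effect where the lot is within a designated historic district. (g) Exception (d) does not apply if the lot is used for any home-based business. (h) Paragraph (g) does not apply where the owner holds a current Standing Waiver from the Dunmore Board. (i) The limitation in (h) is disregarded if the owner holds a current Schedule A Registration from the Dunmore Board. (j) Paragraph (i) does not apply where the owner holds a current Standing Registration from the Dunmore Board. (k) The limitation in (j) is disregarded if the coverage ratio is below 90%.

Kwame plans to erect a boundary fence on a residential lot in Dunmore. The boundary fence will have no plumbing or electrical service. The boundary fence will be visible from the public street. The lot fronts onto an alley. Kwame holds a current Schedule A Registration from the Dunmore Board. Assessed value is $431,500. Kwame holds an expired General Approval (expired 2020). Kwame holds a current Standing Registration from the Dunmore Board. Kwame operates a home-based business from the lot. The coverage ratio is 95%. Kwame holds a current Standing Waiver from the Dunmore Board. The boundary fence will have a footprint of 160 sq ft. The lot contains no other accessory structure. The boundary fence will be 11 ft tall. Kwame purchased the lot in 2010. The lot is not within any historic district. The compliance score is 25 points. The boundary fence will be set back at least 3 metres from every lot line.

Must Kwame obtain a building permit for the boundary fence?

Exception (a) does not apply: the structure's footprint is 160 sq ft, not below 155 sq ft.
Exception (b) does not apply: the compliance score is 25 points, short of 30 points.
Exception (c) fails — the structure will be visible from the street.
All of (d)'s requirements are met (the lot has no other accessory structure; the setback is at least 3 m on every side). As to paragraphs (g)–(k): (g) operates (a home-based business operates on the lot), but is displaced by (h): (h) is engaged — a current Standing Waiver is held. (i) would limit (h) — a current Schedule A Registration is held — but (j) sets (i) aside: (j) operates against (i): a current Standing Registration is held. (k), which would lift (j), does not operate here — the coverage ratio is 95%, not below 90%. So (d) applies.

No — exception (d) applies; Kwame does not need a building permit.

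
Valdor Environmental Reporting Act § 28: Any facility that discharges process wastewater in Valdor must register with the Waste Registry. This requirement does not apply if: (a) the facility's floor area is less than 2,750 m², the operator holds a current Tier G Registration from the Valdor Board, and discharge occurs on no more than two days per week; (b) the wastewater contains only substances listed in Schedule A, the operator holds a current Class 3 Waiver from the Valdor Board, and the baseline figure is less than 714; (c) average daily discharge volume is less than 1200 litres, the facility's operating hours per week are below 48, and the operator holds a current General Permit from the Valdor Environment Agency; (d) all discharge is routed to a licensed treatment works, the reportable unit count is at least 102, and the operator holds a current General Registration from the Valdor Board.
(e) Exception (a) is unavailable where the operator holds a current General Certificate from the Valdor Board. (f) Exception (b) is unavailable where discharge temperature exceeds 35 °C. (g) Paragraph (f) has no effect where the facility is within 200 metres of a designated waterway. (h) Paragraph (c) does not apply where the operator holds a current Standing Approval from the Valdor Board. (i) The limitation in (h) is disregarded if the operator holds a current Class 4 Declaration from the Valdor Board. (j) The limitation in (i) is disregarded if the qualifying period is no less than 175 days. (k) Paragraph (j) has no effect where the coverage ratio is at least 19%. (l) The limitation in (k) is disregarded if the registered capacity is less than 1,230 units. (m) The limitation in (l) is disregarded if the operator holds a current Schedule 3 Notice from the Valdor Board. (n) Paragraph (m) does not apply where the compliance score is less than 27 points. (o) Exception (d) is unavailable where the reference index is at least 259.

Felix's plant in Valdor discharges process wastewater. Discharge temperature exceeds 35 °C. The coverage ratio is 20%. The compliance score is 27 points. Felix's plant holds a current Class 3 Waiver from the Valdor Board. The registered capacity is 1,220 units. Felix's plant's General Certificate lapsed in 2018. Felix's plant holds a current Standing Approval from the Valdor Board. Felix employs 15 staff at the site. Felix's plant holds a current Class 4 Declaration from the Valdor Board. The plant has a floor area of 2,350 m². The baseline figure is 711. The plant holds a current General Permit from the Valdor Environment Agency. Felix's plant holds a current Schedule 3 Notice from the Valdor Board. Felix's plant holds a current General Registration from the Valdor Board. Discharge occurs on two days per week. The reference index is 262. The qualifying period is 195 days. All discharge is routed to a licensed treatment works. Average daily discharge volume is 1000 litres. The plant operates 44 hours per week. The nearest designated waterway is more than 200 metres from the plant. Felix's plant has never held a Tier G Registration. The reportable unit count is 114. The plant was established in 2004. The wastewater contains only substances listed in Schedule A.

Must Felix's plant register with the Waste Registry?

Exception (a) does not apply: no current Tier G Registration is held.
Exception (b): the wastewater is Schedule-A-only; a current Class 3 Waiver is held; the baseline figure is 711, less than the 714 limit — every condition holds. But applying paragraphs (f)–(g): (f) operates against (b): discharge temperature exceeds 35 °C. (g) is inapplicable (the plant is more than 200 m from any designated waterway), so (f) stands. So (b) is unavailable.
Exception (c): average daily discharge volume is 1000 litres, less than the 1200 litres limit; the facility's operating hours per week are 44, below the 48 limit; a current General Permit is held — every condition holds. As to paragraphs (h)–(n): (h) would limit (c) — a current Standing Approval is held — but (i) sets (h) aside: (i) applies — a current Class 4 Declaration is held. (j) would limit (i) — the qualifying period is 195 days, meeting the 175 days threshold — but (k) sets (j) aside: (k) operates against (j): the coverage ratio is 20%, meeting the 19% threshold. (l) would limit (k) — the registered capacity is 1,220 units, less than the 1,230 units limit — but (m) sets (l) aside: (m) is triggered — a current Schedule 3 Notice is held. (n), which would lift (m), does not operate here — the compliance score is 27 points, not less than 27 points. (c) remains available.
All of (d)'s requirements are met (discharge is routed to a licensed treatment works; the reportable unit count is 114, meeting the 102 threshold; a current General Registration is held). Turning to paragraph (o): (o) is triggered — the reference index is 262, meeting the 259 threshold. So (d) is unavailable.

No — exception (c) applies; Felix's plant is not required to register with the Waste Registry.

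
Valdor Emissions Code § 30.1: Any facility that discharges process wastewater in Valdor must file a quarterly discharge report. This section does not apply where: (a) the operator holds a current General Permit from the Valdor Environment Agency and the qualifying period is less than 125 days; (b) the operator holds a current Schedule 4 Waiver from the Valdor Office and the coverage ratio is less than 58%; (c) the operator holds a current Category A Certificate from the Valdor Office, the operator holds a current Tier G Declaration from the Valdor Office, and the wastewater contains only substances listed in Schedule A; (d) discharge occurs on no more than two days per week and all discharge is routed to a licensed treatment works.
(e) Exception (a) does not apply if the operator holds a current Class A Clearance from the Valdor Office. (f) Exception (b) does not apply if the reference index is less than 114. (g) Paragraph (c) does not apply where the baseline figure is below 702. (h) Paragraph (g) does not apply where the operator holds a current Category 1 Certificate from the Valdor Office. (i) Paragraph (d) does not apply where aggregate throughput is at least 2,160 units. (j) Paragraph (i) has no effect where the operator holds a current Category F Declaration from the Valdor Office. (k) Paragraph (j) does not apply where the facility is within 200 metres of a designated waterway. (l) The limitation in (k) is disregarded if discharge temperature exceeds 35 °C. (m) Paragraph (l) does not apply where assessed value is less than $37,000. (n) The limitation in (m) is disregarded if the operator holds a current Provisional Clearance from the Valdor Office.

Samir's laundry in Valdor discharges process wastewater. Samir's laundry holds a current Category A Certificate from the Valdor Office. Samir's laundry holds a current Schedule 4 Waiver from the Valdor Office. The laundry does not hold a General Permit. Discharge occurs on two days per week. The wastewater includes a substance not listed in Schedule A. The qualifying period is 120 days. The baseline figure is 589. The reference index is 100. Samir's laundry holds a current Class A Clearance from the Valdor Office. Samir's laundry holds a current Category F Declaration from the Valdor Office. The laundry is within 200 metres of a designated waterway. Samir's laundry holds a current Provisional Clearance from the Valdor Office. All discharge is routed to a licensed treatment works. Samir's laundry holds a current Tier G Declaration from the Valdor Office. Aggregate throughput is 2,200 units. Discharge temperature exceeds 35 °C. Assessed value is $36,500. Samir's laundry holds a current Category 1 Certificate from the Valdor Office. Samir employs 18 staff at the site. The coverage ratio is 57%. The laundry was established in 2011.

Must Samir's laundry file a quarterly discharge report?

Exception (a) fails — no General Permit is held.
Exception (b)'s conditions are all satisfied: a current Schedule 4 Waiver is held; the coverage ratio is 57%, less than the 58% limit. But: (f) operates against (b): the reference index is 100, less than the 114 limit. (b) is therefore removed.
Exception (c) fails — the wastewater includes a non-Schedule-A substance.
All of (d)'s requirements are met (discharge occurs on no more than two days per week; discharge is routed to a licensed treatment works). As to paragraphs (i)–(n): (i) applies (aggregate throughput is 2,200 units, meeting the 2,160 units threshold), but yields to (j): (j) applies — a current Category F Declaration is held. (k) is triggered (the laundry is within 200 m of a designated waterway), but yields to (l): (l) is engaged — discharge temperature exceeds 35 °C. (m) applies (assessed value is $36,500, less than the $37,000 limit), but yields to (n): (n) is triggered — a current Provisional Clearance is held. (d) remains available.

No — exception (d) applies; Samir's laundry is not required to file a quarterly discharge report.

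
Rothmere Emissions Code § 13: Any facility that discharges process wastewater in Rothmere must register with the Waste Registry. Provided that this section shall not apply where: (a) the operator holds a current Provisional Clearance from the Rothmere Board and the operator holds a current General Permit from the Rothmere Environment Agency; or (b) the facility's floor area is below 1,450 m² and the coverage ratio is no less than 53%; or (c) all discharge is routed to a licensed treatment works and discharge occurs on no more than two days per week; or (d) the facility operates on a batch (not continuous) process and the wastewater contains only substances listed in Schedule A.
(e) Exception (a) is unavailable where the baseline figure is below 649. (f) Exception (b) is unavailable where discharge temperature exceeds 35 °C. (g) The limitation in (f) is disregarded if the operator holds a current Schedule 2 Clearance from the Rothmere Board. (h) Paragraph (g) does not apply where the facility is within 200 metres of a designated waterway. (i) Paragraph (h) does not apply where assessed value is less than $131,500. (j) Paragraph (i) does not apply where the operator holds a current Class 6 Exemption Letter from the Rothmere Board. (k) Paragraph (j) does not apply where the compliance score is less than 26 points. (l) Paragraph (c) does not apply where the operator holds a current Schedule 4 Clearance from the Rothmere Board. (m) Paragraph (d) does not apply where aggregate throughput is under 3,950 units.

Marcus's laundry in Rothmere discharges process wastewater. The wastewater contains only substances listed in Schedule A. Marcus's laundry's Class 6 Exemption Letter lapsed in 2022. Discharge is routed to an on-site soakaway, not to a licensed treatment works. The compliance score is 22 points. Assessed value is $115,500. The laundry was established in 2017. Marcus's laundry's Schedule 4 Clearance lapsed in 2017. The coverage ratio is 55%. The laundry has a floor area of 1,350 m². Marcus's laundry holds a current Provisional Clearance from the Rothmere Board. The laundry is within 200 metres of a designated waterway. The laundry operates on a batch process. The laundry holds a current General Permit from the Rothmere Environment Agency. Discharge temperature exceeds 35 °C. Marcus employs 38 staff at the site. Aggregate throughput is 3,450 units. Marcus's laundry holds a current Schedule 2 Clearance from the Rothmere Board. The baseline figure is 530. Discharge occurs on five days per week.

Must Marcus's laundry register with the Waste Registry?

No — exception (b) applies; Marcus's laundry is not required to register with the Waste Registry.

Exception (a)'s conditions are all satisfied: a current Provisional Clearance is held; a current General Permit is held. However, paragraph (e) must be considered: (e) operates against (a): the baseline figure is 530, below the 649 limit. Exception (a) does not apply.
Exception (b)'s conditions are all satisfied: the facility's floor area is 1,350 m², below the 1,450 m² limit; the coverage ratio is 55%, meeting the 53% threshold. Applying paragraphs (f)–(k): (f) would limit (b) — discharge temperature exceeds 35 °C — but (g) sets (f) aside: (g) operates against (f): a current Schedule 2 Clearance is held. (h) is triggered (the laundry is within 200 m of a designated waterway), but is itself disapplied by (i): (i) operates against (h): assessed value is $115,500, less than the $131,500 limit. (j), which would lift (i), is inapplicable — no current Class 6 Exemption Letter is held. So (b) applies.
Exception (c) requires that all discharge is routed to a licensed treatment works; but discharge is not routed to a licensed treatment works, so (c) is unavailable.
Exception (d): the facility operates on a batch process; the wastewater is Schedule-A-only — every condition holds. But applying paragraph (m): (m) operates against (d): aggregate throughput is 3,450 units, under the 3,950 units limit. So (d) is unavailable.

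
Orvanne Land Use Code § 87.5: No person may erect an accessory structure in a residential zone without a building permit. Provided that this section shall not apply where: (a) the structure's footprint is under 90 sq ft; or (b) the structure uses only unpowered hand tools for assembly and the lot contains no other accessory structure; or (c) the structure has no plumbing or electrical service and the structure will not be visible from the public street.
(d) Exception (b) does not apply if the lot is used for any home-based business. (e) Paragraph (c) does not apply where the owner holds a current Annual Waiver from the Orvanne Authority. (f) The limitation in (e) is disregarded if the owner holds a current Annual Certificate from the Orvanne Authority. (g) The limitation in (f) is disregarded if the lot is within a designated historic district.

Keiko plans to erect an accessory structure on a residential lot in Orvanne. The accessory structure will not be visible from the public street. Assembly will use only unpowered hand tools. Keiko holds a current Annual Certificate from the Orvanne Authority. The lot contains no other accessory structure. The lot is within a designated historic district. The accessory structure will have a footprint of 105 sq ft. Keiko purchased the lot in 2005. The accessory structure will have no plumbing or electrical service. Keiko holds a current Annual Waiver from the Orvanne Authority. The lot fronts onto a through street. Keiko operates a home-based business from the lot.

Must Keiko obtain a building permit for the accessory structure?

Yes — Keiko must obtain a building permit.

Exception (a) fails — the structure's footprint is 105 sq ft, not under 90 sq ft.
Exception (b) is satisfied on its face — assembly uses only hand tools; the lot has no other accessory structure. But: (d) is engaged — a home-based business operates on the lot. Exception (b) does not apply.
Exception (c) is satisfied on its face — there is no plumbing or electrical service; the structure will not be visible from the street. But applying paragraphs (e)–(g): (e) operates against (c): a current Annual Waiver is held. (f) operates (a current Annual Certificate is held), but is overridden by (g): (g) is triggered — the lot is in a historic district. (c) is therefore removed.
No exception is made out. Keiko falls within the general rule.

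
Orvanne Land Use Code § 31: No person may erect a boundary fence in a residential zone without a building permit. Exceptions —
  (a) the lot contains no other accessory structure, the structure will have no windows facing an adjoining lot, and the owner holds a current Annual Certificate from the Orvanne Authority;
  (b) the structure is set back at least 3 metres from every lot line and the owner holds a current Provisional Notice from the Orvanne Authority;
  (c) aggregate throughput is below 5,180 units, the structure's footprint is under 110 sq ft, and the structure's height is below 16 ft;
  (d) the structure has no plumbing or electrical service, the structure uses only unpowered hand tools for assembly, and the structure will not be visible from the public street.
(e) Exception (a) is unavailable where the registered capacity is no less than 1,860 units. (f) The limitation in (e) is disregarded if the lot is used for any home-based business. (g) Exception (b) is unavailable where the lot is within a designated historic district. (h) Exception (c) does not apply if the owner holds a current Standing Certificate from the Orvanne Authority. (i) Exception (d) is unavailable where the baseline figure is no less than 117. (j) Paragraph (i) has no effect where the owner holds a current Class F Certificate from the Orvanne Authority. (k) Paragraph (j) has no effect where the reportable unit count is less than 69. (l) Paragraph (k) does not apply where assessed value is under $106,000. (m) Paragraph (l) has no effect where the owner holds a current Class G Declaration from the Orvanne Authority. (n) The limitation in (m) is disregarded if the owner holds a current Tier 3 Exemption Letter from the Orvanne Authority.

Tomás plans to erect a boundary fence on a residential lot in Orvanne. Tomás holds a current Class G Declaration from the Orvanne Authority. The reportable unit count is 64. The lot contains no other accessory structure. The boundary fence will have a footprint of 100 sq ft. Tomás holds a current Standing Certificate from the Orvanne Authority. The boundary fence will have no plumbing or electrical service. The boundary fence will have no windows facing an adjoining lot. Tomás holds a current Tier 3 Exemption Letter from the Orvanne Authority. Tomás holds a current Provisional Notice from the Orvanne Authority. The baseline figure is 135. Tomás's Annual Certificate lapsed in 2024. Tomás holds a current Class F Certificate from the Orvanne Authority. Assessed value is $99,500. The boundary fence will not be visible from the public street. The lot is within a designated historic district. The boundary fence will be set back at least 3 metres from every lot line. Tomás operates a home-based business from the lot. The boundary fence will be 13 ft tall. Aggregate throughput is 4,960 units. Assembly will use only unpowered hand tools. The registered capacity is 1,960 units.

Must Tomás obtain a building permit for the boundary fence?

Exception (a) fails — the Annual Certificate is not current.
Exception (b)'s conditions are all satisfied: the setback is at least 3 m on every side; a current Provisional Notice is held. Turning to paragraph (g): (g) operates against (b): the lot is in a historic district. (b) is therefore removed.
Exception (c) is satisfied on its face — aggregate throughput is 4,960 units, below the 5,180 units limit; the structure's footprint is 100 sq ft, under the 110 sq ft limit; the structure's height is 13 ft, below the 16 ft limit. But applying paragraph (h): (h) operates against (c): a current Standing Certificate is held. (c) is therefore removed.
Exception (d) is satisfied on its face — there is no plumbing or electrical service; assembly uses only hand tools; the structure will not be visible from the street. As to paragraphs (i)–(n): (i) is triggered (the baseline figure is 135, meeting the 117 threshold), but is overridden by (j): (j) operates against (i): a current Class F Certificate is held. (k) would limit (j) — the reportable unit count is 64, less than the 69 limit — but (l) sets (k) aside: (l) operates — assessed value is $99,500, under the $106,000 limit. (m) operates (a current Class G Declaration is held), but yields to (n): (n) operates against (m): a current Tier 3 Exemption Letter is held. Exception (d) stands.

No — exception (d) applies; Tomás does not need a building permit.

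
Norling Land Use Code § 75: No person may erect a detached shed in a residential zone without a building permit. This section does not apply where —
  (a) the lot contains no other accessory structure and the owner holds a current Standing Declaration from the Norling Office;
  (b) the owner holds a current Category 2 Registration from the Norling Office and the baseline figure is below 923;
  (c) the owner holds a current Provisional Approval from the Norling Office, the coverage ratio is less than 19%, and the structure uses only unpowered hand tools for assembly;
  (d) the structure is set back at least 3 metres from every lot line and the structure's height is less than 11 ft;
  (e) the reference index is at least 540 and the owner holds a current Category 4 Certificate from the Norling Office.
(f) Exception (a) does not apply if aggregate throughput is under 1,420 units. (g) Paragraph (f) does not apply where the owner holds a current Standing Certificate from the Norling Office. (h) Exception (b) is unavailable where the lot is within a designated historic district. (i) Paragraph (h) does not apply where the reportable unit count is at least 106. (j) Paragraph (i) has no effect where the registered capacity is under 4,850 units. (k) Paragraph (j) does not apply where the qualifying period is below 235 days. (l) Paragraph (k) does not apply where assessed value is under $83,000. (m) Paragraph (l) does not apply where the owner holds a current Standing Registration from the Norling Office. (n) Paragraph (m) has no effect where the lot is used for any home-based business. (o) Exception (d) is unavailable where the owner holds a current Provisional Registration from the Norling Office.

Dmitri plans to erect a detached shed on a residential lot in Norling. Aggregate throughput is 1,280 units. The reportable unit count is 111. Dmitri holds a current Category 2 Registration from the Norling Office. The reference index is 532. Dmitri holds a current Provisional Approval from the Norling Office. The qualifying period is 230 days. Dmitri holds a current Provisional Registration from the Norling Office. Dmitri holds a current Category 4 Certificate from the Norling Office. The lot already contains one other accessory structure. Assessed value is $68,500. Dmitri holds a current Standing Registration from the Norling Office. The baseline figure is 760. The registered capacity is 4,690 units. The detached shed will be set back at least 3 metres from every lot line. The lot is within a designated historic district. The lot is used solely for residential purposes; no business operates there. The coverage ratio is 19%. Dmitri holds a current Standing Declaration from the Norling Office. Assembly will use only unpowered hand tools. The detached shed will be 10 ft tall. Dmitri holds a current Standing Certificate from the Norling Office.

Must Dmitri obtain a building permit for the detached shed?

No — exception (b) applies; Dmitri does not need a building permit.

Exception (a) requires that the lot contains no other accessory structure; but the lot already has another accessory structure, so (a) is unavailable.
Exception (b)'s conditions are all satisfied: a current Category 2 Registration is held; the baseline figure is 760, below the 923 limit. Applying paragraphs (h)–(n): (h) would limit (b) — the lot is in a historic district — but (i) sets (h) aside: (i) operates against (h): the reportable unit count is 111, meeting the 106 threshold. (j) would limit (i) — the registered capacity is 4,690 units, under the 4,850 units limit — but (k) sets (j) aside: (k) operates against (j): the qualifying period is 230 days, below the 235 days limit. (l) would limit (k) — assessed value is $68,500, under the $83,000 limit — but (m) sets (l) aside: (m) is triggered — a current Standing Registration is held. (n) is inapplicable (the lot is solely residential), so (m) stands. (b) remains available.
Exception (c) requires that the coverage ratio is less than 19%; but the coverage ratio is 19%, not less than 19%, so (c) is unavailable.
Exception (d)'s conditions are all satisfied: the setback is at least 3 m on every side; the structure's height is 10 ft, less than the 11 ft limit. Turning to paragraph (o): (o) operates against (d): a current Provisional Registration is held. Exception (d) does not apply.
Exception (e) fails — the reference index is 532, short of 540.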